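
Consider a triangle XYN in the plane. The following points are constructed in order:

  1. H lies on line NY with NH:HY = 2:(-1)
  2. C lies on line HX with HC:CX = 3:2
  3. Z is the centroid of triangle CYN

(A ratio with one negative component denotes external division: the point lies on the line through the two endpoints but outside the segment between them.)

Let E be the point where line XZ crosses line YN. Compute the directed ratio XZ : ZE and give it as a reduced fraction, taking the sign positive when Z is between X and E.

Assign X = (0, 0), Y = (1, 0), N = (0, 1) — the answer is frame-independent, so this choice is without loss of generality.
1. H lies on line NY with NH:HY = 2:(-1) ⇒ H = (2, -1)
2. C lies on line HX with HC:CX = 3:2 ⇒ C = (4/5, -2/5)
3. Z is the centroid of triangle CYN ⇒ Z = (3/5, 1/5)
line XZ meets YN at E = (3/4, 1/4)
Z = X + t·(E−X) with t = 4/5, so XZ:ZE = 4/5:1/5

XZ:ZE = 4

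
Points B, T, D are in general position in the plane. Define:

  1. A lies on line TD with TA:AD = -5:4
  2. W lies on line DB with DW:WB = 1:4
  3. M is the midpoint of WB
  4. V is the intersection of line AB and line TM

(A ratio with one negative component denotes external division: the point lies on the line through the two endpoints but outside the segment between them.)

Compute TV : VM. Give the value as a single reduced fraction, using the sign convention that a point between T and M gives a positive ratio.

Assign B = (0, 0), T = (1, 0), D = (0, 1) — the answer is frame-independent, so this choice is without loss of generality.
1. A lies on line TD with TA:AD = -5:4 ⇒ A = (-4, 5)
2. W lies on line DB with DW:WB = 1:4 ⇒ W = (0, 4/5)
3. M is the midpoint of WB ⇒ M = (0, 2/5)
4. V is the intersection of line AB and line TM ⇒ V = (-8/17, 10/17)
V = T + t·(M−T) with t = 25/17, so TV:VM = t:(1−t) = 25/17:-8/17

TV:VM = -25/8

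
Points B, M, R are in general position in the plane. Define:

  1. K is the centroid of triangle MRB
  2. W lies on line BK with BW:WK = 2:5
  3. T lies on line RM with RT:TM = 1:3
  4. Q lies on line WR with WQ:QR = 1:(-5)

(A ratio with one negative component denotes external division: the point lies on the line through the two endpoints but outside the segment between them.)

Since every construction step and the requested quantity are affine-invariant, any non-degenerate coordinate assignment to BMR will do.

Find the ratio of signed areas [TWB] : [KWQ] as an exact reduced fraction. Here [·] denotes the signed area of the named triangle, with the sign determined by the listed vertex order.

Work in coordinates with B = (0, 0), M = (1, 0), R = (0, 1).
1. K is the centroid of triangle MRB ⇒ K = (1/3, 1/3)
2. W lies on line BK with BW:WK = 2:5 ⇒ W = (2/21, 2/21)
3. T lies on line RM with RT:TM = 1:3 ⇒ T = (1/4, 3/4)
4. Q lies on line WR with WQ:QR = 1:(-5) ⇒ Q = (5/42, -11/84)
2·[TWB] = -1/21, 2·[KWQ] = 5/84
[TWB]:[KWQ] = -1/21:5/84 = -4/5

[TWB]:[KWQ] = -4/5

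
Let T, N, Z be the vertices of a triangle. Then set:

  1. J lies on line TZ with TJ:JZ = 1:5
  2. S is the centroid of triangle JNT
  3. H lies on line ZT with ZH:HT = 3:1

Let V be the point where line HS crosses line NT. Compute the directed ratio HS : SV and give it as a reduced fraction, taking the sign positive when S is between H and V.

Set T = (0, 0), N = (1, 0), Z = (0, 1); any affine frame gives the same invariant.
1. J lies on line TZ with TJ:JZ = 1:5 ⇒ J = (0, 1/6)
2. S is the centroid of triangle JNT ⇒ S = (1/3, 1/18)
3. H lies on line ZT with ZH:HT = 3:1 ⇒ H = (0, 1/4)
line HS meets NT at V = (3/7, 0)
S = H + t·(V−H) with t = 7/9, so HS:SV = 7/9:2/9

HS:SV = 7/2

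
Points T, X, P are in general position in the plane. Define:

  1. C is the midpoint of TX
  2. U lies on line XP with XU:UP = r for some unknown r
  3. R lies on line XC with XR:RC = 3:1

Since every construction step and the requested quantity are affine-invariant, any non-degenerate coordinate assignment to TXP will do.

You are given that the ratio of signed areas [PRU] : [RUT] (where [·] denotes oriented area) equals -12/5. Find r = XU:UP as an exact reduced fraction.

r = -1/4

Assign T = (0, 0), X = (1, 0), P = (0, 1) — the answer is frame-independent, so this choice is without loss of generality.
1. C is the midpoint of TX ⇒ C = (1/2, 0)
2. With XU:UP = r, write λ = r/(r+1) so U = X + λ·(P−X); U is affine-linear in λ
3. R lies on line XC with XR:RC = 3:1 ⇒ R = (5/8, 0)
Every point depending on U is an affine combination of U and λ-independent points, so each such coordinate is linear in λ; the λ² term in each signed area is a multiple of (P−X)×(P−X) = 0, so 2·[PRU] and 2·[RUT] are each linear in λ. Evaluating at λ=0 and λ=1:
  2·[PRU] = -3/8·λ + 3/8,   2·[RUT] = 5/8·λ
So [PRU]:[RUT] = (-3/8·λ + 3/8) / (5/8·λ). Setting this equal to -12/5:
  -3/8·λ + 3/8 = -12/5·(5/8·λ)  ⇒  λ = -1/3
Then r = λ/(1−λ) = (-1/3)/(4/3) = -1/4. Check: with r = -1/4, U = (4/3, -1/3) and [PRU]:[RUT] = -12/5 as required.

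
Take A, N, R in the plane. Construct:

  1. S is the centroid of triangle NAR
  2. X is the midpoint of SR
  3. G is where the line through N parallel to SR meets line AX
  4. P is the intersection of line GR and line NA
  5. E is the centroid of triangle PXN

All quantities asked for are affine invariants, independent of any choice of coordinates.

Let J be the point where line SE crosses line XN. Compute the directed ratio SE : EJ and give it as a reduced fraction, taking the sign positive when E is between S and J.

SE:EJ = -5/8

Choose coordinates A = (0, 0), N = (1, 0), R = (0, 1).
1. S is the centroid of triangle NAR ⇒ S = (1/3, 1/3)
2. X is the midpoint of SR ⇒ X = (1/6, 2/3)
3. G is where the line through N parallel to SR meets line AX ⇒ G = (1/3, 4/3)
4. P is the intersection of line GR and line NA ⇒ P = (-1, 0)
5. E is the centroid of triangle PXN ⇒ E = (1/18, 2/9)
line SE meets XN at J = (1/2, 2/5)
E = S + t·(J−S) with t = -5/3, so SE:EJ = -5/3:8/3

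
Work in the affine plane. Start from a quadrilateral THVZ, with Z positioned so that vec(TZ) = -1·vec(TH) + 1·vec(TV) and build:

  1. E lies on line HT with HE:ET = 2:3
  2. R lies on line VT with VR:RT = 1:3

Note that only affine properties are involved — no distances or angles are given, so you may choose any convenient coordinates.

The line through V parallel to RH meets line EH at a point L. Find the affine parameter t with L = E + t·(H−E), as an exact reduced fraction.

Choose coordinates T = (0, 0), H = (1, 0), V = (0, 1), Z = (-1, 1).
1. E lies on line HT with HE:ET = 2:3 ⇒ E = (3/5, 0)
2. R lies on line VT with VR:RT = 1:3 ⇒ R = (0, 3/4)
through V parallel to RH: direction (1, -3/4); meets EH at L = (4/3, 0)
L = E + t·(H−E) with t = 11/6

t = 11/6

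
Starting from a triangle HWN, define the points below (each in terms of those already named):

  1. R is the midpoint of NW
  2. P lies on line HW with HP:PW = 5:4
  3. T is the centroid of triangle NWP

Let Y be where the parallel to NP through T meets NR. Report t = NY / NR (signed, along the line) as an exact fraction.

t = 2/3

Choose coordinates H = (0, 0), W = (1, 0), N = (0, 1).
1. R is the midpoint of NW ⇒ R = (1/2, 1/2)
2. P lies on line HW with HP:PW = 5:4 ⇒ P = (5/9, 0)
3. T is the centroid of triangle NWP ⇒ T = (14/27, 1/3)
through T parallel to NP: direction (5/9, -1); meets NR at Y = (1/3, 2/3)
Y = N + t·(R−N) with t = 2/3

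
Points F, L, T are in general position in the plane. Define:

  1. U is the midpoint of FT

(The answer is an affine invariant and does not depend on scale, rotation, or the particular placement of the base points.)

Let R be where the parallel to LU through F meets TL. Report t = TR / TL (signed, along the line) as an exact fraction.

t = 2

Choose coordinates F = (0, 0), L = (1, 0), T = (0, 1).
1. U is the midpoint of FT ⇒ U = (0, 1/2)
through F parallel to LU: direction (-1, 1/2); meets TL at R = (2, -1)
R = T + t·(L−T) with t = 2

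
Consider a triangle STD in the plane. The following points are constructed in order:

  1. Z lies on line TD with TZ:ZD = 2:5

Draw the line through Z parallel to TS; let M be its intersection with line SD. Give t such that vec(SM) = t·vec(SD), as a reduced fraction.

Choose coordinates S = (0, 0), T = (1, 0), D = (0, 1).
1. Z lies on line TD with TZ:ZD = 2:5 ⇒ Z = (5/7, 2/7)
through Z parallel to TS: direction (-1, 0); meets SD at M = (0, 2/7)
M = S + t·(D−S) with t = 2/7

t = 2/7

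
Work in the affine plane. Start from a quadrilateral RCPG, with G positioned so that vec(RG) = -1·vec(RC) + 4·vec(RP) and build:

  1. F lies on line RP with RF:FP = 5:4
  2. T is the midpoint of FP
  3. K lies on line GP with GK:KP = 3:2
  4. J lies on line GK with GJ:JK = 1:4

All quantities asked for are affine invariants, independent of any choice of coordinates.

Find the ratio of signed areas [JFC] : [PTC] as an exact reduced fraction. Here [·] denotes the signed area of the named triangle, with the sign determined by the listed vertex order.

[JFC]:[PTC] = 292/25

Set R = (0, 0), C = (1, 0), P = (0, 1), G = (-1, 4); any affine frame gives the same invariant.
1. F lies on line RP with RF:FP = 5:4 ⇒ F = (0, 5/9)
2. T is the midpoint of FP ⇒ T = (0, 7/9)
3. K lies on line GP with GK:KP = 3:2 ⇒ K = (-2/5, 11/5)
4. J lies on line GK with GJ:JK = 1:4 ⇒ J = (-22/25, 91/25)
2·[JFC] = 584/225, 2·[PTC] = 2/9
[JFC]:[PTC] = 584/225:2/9 = 292/25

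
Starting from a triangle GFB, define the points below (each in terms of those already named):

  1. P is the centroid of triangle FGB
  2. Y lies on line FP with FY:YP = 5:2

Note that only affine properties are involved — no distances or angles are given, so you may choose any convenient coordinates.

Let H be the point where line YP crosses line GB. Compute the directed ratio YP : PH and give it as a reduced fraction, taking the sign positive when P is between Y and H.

Set G = (0, 0), F = (1, 0), B = (0, 1); any affine frame gives the same invariant.
1. P is the centroid of triangle FGB ⇒ P = (1/3, 1/3)
2. Y lies on line FP with FY:YP = 5:2 ⇒ Y = (11/21, 5/21)
line YP meets GB at H = (0, 1/2)
P = Y + t·(H−Y) with t = 4/11, so YP:PH = 4/11:7/11

YP:PH = 4/7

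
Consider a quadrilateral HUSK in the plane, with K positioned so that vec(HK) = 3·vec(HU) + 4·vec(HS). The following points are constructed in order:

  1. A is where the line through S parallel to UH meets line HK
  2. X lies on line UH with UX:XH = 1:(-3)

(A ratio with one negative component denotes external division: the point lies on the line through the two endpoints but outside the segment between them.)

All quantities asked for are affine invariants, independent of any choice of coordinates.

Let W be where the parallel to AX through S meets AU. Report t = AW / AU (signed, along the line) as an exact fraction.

Choose coordinates H = (0, 0), U = (1, 0), S = (0, 1), K = (3, 4).
1. A is where the line through S parallel to UH meets line HK ⇒ A = (3/4, 1)
2. X lies on line UH with UX:XH = 1:(-3) ⇒ X = (3/2, 0)
through S parallel to AX: direction (3/4, -1); meets AU at W = (9/8, -1/2)
W = A + t·(U−A) with t = 3/2

t = 3/2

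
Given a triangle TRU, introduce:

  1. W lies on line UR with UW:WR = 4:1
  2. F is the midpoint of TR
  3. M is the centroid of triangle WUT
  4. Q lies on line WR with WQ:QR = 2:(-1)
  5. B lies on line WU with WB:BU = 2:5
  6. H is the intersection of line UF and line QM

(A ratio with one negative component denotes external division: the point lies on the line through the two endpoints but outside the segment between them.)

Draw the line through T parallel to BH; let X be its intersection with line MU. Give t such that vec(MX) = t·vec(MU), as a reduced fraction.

t = -86/169

Work in coordinates with T = (0, 0), R = (1, 0), U = (0, 1).
1. W lies on line UR with UW:WR = 4:1 ⇒ W = (4/5, 1/5)
2. F is the midpoint of TR ⇒ F = (1/2, 0)
3. M is the centroid of triangle WUT ⇒ M = (4/15, 2/5)
4. Q lies on line WR with WQ:QR = 2:(-1) ⇒ Q = (6/5, -1/5)
5. B lies on line WU with WB:BU = 2:5 ⇒ B = (4/7, 3/7)
6. H is the intersection of line UF and line QM ⇒ H = (6/19, 7/19)
through T parallel to BH: direction (-34/133, -8/133); meets MU at X = (68/169, 16/169)
X = M + t·(U−M) with t = -86/169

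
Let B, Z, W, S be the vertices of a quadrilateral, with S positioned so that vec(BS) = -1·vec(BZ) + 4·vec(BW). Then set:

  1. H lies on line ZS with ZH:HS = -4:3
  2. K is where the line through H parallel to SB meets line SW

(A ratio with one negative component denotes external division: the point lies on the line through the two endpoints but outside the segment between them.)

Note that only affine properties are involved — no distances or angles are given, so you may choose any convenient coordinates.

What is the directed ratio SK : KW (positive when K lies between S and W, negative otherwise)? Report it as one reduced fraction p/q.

Set B = (0, 0), Z = (1, 0), W = (0, 1), S = (-1, 4); any affine frame gives the same invariant.
1. H lies on line ZS with ZH:HS = -4:3 ⇒ H = (-7, 16)
2. K is where the line through H parallel to SB meets line SW ⇒ K = (-13, 40)
K = S + t·(W−S) with t = -12, so SK:KW = t:(1−t) = -12:13

SK:KW = -12/13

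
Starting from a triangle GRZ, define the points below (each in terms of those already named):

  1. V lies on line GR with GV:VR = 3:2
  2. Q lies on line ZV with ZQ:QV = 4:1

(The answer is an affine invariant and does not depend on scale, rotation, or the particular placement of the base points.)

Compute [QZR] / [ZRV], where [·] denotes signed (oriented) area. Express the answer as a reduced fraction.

Work in coordinates with G = (0, 0), R = (1, 0), Z = (0, 1).
1. V lies on line GR with GV:VR = 3:2 ⇒ V = (3/5, 0)
2. Q lies on line ZV with ZQ:QV = 4:1 ⇒ Q = (12/25, 1/5)
2·[QZR] = -8/25, 2·[ZRV] = -2/5
[QZR]:[ZRV] = -8/25:-2/5 = 4/5

[QZR]:[ZRV] = 4/5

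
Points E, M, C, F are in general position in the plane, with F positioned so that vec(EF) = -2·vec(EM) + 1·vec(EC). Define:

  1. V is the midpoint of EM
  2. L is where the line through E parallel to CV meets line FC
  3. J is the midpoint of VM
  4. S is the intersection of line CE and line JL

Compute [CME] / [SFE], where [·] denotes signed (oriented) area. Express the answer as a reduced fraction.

Set E = (0, 0), M = (1, 0), C = (0, 1), F = (-2, 1); any affine frame gives the same invariant.
1. V is the midpoint of EM ⇒ V = (1/2, 0)
2. L is where the line through E parallel to CV meets line FC ⇒ L = (-1/2, 1)
3. J is the midpoint of VM ⇒ J = (3/4, 0)
4. S is the intersection of line CE and line JL ⇒ S = (0, 3/5)
2·[CME] = -1, 2·[SFE] = 6/5
[CME]:[SFE] = -1:6/5 = -5/6

[CME]:[SFE] = -5/6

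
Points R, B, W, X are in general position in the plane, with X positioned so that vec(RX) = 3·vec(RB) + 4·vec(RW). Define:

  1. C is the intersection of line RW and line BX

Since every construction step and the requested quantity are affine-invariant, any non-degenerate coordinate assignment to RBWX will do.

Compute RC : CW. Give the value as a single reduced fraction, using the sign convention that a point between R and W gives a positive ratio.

RC:CW = -2/3

Choose coordinates R = (0, 0), B = (1, 0), W = (0, 1), X = (3, 4).
1. C is the intersection of line RW and line BX ⇒ C = (0, -2)
C = R + t·(W−R) with t = -2, so RC:CW = t:(1−t) = -2:3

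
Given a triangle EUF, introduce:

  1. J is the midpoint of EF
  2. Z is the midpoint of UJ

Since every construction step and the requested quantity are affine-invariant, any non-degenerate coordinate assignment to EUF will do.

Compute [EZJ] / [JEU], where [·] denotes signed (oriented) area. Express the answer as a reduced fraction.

[EZJ]:[JEU] = 1/2

Assign E = (0, 0), U = (1, 0), F = (0, 1) — the answer is frame-independent, so this choice is without loss of generality.
1. J is the midpoint of EF ⇒ J = (0, 1/2)
2. Z is the midpoint of UJ ⇒ Z = (1/2, 1/4)
2·[EZJ] = 1/4, 2·[JEU] = 1/2
[EZJ]:[JEU] = 1/4:1/2 = 1/2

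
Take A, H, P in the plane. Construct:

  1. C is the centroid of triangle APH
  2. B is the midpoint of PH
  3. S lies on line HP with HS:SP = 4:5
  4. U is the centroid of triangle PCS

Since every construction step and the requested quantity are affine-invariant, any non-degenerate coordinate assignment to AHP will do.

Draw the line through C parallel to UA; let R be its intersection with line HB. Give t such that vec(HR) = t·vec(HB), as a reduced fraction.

Set A = (0, 0), H = (1, 0), P = (0, 1); any affine frame gives the same invariant.
1. C is the centroid of triangle APH ⇒ C = (1/3, 1/3)
2. B is the midpoint of PH ⇒ B = (1/2, 1/2)
3. S lies on line HP with HS:SP = 4:5 ⇒ S = (5/9, 4/9)
4. U is the centroid of triangle PCS ⇒ U = (8/27, 16/27)
through C parallel to UA: direction (-8/27, -16/27); meets HB at R = (4/9, 5/9)
R = H + t·(B−H) with t = 10/9

t = 10/9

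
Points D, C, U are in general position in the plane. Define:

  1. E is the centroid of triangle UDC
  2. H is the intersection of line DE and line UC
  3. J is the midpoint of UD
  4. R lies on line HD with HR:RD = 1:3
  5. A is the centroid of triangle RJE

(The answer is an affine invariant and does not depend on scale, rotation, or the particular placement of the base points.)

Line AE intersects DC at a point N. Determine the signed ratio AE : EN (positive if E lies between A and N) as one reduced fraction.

Work in coordinates with D = (0, 0), C = (1, 0), U = (0, 1).
1. E is the centroid of triangle UDC ⇒ E = (1/3, 1/3)
2. H is the intersection of line DE and line UC ⇒ H = (1/2, 1/2)
3. J is the midpoint of UD ⇒ J = (0, 1/2)
4. R lies on line HD with HR:RD = 1:3 ⇒ R = (3/8, 3/8)
5. A is the centroid of triangle RJE ⇒ A = (17/72, 29/72)
line AE meets DC at N = (4/5, 0)
E = A + t·(N−A) with t = 5/29, so AE:EN = 5/29:24/29

AE:EN = 5/24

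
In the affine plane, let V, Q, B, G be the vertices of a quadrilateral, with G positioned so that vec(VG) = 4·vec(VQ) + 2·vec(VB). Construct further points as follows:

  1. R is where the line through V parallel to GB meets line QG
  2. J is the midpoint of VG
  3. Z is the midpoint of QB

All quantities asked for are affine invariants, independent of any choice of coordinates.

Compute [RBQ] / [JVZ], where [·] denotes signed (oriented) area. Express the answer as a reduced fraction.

Set V = (0, 0), Q = (1, 0), B = (0, 1), G = (4, 2); any affine frame gives the same invariant.
1. R is where the line through V parallel to GB meets line QG ⇒ R = (8/5, 2/5)
2. J is the midpoint of VG ⇒ J = (2, 1)
3. Z is the midpoint of QB ⇒ Z = (1/2, 1/2)
2·[RBQ] = 1, 2·[JVZ] = -1/2
[RBQ]:[JVZ] = 1:-1/2 = -2

[RBQ]:[JVZ] = -2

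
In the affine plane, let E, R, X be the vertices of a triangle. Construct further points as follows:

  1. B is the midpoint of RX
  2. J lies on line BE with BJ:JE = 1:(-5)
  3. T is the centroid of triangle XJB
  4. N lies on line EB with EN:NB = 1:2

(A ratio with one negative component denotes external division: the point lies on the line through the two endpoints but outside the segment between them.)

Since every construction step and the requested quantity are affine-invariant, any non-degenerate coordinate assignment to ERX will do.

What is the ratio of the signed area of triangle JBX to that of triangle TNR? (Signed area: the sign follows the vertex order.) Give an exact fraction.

[JBX]:[TNR] = -9/35

Work in coordinates with E = (0, 0), R = (1, 0), X = (0, 1).
1. B is the midpoint of RX ⇒ B = (1/2, 1/2)
2. J lies on line BE with BJ:JE = 1:(-5) ⇒ J = (5/8, 5/8)
3. T is the centroid of triangle XJB ⇒ T = (3/8, 17/24)
4. N lies on line EB with EN:NB = 1:2 ⇒ N = (1/6, 1/6)
2·[JBX] = -1/8, 2·[TNR] = 35/72
[JBX]:[TNR] = -1/8:35/72 = -9/35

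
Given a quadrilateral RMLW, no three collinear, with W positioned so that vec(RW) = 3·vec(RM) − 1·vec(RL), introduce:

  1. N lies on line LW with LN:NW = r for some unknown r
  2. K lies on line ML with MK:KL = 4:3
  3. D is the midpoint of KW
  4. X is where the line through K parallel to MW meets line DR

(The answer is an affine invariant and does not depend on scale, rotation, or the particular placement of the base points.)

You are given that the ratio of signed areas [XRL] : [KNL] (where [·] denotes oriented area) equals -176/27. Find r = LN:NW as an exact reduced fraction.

r = 3

Assign R = (0, 0), M = (1, 0), L = (0, 1), W = (3, -1) — the answer is frame-independent, so this choice is without loss of generality.
1. With LN:NW = r, write λ = r/(r+1) so N = L + λ·(W−L); N is affine-linear in λ
2. K lies on line ML with MK:KL = 4:3 ⇒ K = (3/7, 4/7)
3. D is the midpoint of KW ⇒ D = (12/7, -3/14)
4. X is where the line through K parallel to MW meets line DR ⇒ X = (44/21, -11/42)
Every point depending on N is an affine combination of N and λ-independent points, so each such coordinate is linear in λ; the λ² term in each signed area is a multiple of (W−L)×(W−L) = 0, so 2·[XRL] and 2·[KNL] are each linear in λ. Evaluating at λ=0 and λ=1:
  2·[XRL] = -44/21,   2·[KNL] = 3/7·λ
So [XRL]:[KNL] = (-44/21) / (3/7·λ). Setting this equal to -176/27:
  -44/21 = -176/27·(3/7·λ)  ⇒  λ = 3/4
Then r = λ/(1−λ) = (3/4)/(1/4) = 3. Check: with r = 3, N = (9/4, -1/2) and [XRL]:[KNL] = -176/27 as required.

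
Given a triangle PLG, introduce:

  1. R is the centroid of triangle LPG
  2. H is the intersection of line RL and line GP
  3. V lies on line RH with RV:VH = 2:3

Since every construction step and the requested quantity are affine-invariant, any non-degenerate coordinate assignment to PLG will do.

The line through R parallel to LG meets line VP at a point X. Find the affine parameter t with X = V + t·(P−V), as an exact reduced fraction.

t = -1/9

Choose coordinates P = (0, 0), L = (1, 0), G = (0, 1).
1. R is the centroid of triangle LPG ⇒ R = (1/3, 1/3)
2. H is the intersection of line RL and line GP ⇒ H = (0, 1/2)
3. V lies on line RH with RV:VH = 2:3 ⇒ V = (1/5, 2/5)
through R parallel to LG: direction (-1, 1); meets VP at X = (2/9, 4/9)
X = V + t·(P−V) with t = -1/9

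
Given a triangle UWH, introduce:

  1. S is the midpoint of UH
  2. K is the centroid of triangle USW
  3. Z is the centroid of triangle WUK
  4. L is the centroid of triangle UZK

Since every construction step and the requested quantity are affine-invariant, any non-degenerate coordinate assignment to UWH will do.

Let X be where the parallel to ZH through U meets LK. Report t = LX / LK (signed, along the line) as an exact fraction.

t = -5/2

Choose coordinates U = (0, 0), W = (1, 0), H = (0, 1).
1. S is the midpoint of UH ⇒ S = (0, 1/2)
2. K is the centroid of triangle USW ⇒ K = (1/3, 1/6)
3. Z is the centroid of triangle WUK ⇒ Z = (4/9, 1/18)
4. L is the centroid of triangle UZK ⇒ L = (7/27, 2/27)
through U parallel to ZH: direction (-4/9, 17/18); meets LK at X = (2/27, -17/108)
X = L + t·(K−L) with t = -5/2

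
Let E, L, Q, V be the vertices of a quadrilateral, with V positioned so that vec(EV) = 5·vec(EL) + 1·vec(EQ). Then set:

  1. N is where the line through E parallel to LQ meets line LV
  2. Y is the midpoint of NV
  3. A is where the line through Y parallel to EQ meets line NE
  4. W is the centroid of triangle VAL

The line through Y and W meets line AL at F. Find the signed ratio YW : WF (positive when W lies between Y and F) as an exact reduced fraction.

YW:WF = 1/5

Set E = (0, 0), L = (1, 0), Q = (0, 1), V = (5, 1); any affine frame gives the same invariant.
1. N is where the line through E parallel to LQ meets line LV ⇒ N = (1/5, -1/5)
2. Y is the midpoint of NV ⇒ Y = (13/5, 2/5)
3. A is where the line through Y parallel to EQ meets line NE ⇒ A = (13/5, -13/5)
4. W is the centroid of triangle VAL ⇒ W = (43/15, -8/15)
line YW meets AL at F = (21/5, -26/5)
W = Y + t·(F−Y) with t = 1/6, so YW:WF = 1/6:5/6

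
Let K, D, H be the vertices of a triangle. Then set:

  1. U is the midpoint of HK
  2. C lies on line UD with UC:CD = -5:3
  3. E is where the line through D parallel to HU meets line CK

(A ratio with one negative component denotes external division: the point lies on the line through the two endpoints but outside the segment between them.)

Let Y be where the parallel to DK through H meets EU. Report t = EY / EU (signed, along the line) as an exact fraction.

t = 13/8

Assign K = (0, 0), D = (1, 0), H = (0, 1) — the answer is frame-independent, so this choice is without loss of generality.
1. U is the midpoint of HK ⇒ U = (0, 1/2)
2. C lies on line UD with UC:CD = -5:3 ⇒ C = (5/2, -3/4)
3. E is where the line through D parallel to HU meets line CK ⇒ E = (1, -3/10)
through H parallel to DK: direction (-1, 0); meets EU at Y = (-5/8, 1)
Y = E + t·(U−E) with t = 13/8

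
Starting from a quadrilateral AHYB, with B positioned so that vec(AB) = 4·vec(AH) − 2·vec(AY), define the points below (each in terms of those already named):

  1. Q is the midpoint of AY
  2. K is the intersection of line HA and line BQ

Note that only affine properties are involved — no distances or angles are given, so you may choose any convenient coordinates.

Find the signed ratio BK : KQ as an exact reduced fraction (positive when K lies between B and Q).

Assign A = (0, 0), H = (1, 0), Y = (0, 1), B = (4, -2) — the answer is frame-independent, so this choice is without loss of generality.
1. Q is the midpoint of AY ⇒ Q = (0, 1/2)
2. K is the intersection of line HA and line BQ ⇒ K = (4/5, 0)
K = B + t·(Q−B) with t = 4/5, so BK:KQ = t:(1−t) = 4/5:1/5

BK:KQ = 4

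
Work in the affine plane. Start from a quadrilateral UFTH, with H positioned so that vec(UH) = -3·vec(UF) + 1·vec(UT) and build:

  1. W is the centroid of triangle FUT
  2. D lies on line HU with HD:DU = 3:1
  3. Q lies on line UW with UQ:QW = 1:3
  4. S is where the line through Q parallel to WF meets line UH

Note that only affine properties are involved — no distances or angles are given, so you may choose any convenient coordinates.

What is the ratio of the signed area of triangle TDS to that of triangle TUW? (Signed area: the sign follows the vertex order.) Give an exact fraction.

Assign U = (0, 0), F = (1, 0), T = (0, 1), H = (-3, 1) — the answer is frame-independent, so this choice is without loss of generality.
1. W is the centroid of triangle FUT ⇒ W = (1/3, 1/3)
2. D lies on line HU with HD:DU = 3:1 ⇒ D = (-3/4, 1/4)
3. Q lies on line UW with UQ:QW = 1:3 ⇒ Q = (1/12, 1/12)
4. S is where the line through Q parallel to WF meets line UH ⇒ S = (3/4, -1/4)
2·[TDS] = 3/2, 2·[TUW] = 1/3
[TDS]:[TUW] = 3/2:1/3 = 9/2

[TDS]:[TUW] = 9/2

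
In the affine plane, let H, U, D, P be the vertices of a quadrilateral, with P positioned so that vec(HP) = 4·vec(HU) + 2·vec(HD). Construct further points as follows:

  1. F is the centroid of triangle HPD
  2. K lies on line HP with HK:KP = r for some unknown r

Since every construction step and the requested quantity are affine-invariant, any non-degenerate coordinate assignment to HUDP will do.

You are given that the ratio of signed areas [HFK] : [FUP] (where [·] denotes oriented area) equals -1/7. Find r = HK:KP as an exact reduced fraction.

Work in coordinates with H = (0, 0), U = (1, 0), D = (0, 1), P = (4, 2).
1. F is the centroid of triangle HPD ⇒ F = (4/3, 1)
2. With HK:KP = r, write λ = r/(r+1) so K = H + λ·(P−H); K is affine-linear in λ
Every point depending on K is an affine combination of K and λ-independent points, so each such coordinate is linear in λ; the λ² term in each signed area is a multiple of (P−H)×(P−H) = 0, so 2·[HFK] and 2·[FUP] are each linear in λ. Evaluating at λ=0 and λ=1:
  2·[HFK] = -4/3·λ,   2·[FUP] = 7/3
So [HFK]:[FUP] = (-4/3·λ) / (7/3). Setting this equal to -1/7:
  -4/3·λ = -1/7·(7/3)  ⇒  λ = 1/4
Then r = λ/(1−λ) = (1/4)/(3/4) = 1/3. Check: with r = 1/3, K = (1, 1/2) and [HFK]:[FUP] = -1/7 as required.

r = 1/3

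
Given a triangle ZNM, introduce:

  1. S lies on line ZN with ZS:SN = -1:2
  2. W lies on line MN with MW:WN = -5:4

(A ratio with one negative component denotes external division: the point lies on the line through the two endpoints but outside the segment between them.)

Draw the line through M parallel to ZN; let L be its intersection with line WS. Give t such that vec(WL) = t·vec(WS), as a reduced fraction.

Assign Z = (0, 0), N = (1, 0), M = (0, 1) — the answer is frame-independent, so this choice is without loss of generality.
1. S lies on line ZN with ZS:SN = -1:2 ⇒ S = (-1, 0)
2. W lies on line MN with MW:WN = -5:4 ⇒ W = (5, -4)
through M parallel to ZN: direction (1, 0); meets WS at L = (-5/2, 1)
L = W + t·(S−W) with t = 5/4

t = 5/4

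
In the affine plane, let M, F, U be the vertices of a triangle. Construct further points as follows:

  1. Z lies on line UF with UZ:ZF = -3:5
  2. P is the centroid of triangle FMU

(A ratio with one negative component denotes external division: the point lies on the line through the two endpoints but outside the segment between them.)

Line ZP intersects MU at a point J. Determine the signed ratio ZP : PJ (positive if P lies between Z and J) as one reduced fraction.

ZP:PJ = -11/2

Choose coordinates M = (0, 0), F = (1, 0), U = (0, 1).
1. Z lies on line UF with UZ:ZF = -3:5 ⇒ Z = (-3/2, 5/2)
2. P is the centroid of triangle FMU ⇒ P = (1/3, 1/3)
line ZP meets MU at J = (0, 8/11)
P = Z + t·(J−Z) with t = 11/9, so ZP:PJ = 11/9:-2/9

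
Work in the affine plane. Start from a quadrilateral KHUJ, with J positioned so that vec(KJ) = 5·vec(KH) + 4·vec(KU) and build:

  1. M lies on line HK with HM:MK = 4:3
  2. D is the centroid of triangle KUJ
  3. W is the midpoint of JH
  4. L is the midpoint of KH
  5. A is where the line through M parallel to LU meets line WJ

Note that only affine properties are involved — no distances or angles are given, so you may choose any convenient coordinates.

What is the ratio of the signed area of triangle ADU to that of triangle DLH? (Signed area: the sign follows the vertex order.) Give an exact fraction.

Choose coordinates K = (0, 0), H = (1, 0), U = (0, 1), J = (5, 4).
1. M lies on line HK with HM:MK = 4:3 ⇒ M = (3/7, 0)
2. D is the centroid of triangle KUJ ⇒ D = (5/3, 5/3)
3. W is the midpoint of JH ⇒ W = (3, 2)
4. L is the midpoint of KH ⇒ L = (1/2, 0)
5. A is where the line through M parallel to LU meets line WJ ⇒ A = (13/21, -8/21)
2·[ADU] = 19/7, 2·[DLH] = 5/6
[ADU]:[DLH] = 19/7:5/6 = 114/35

[ADU]:[DLH] = 114/35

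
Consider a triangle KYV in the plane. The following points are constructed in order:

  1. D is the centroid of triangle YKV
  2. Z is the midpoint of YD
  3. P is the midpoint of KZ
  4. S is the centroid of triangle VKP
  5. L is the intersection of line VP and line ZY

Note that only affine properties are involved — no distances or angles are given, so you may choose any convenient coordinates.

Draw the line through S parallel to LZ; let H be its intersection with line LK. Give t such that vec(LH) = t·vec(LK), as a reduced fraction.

Work in coordinates with K = (0, 0), Y = (1, 0), V = (0, 1).
1. D is the centroid of triangle YKV ⇒ D = (1/3, 1/3)
2. Z is the midpoint of YD ⇒ Z = (2/3, 1/6)
3. P is the midpoint of KZ ⇒ P = (1/3, 1/12)
4. S is the centroid of triangle VKP ⇒ S = (1/9, 13/36)
5. L is the intersection of line VP and line ZY ⇒ L = (2/9, 7/18)
through S parallel to LZ: direction (4/9, -2/9); meets LK at H = (5/27, 35/108)
H = L + t·(K−L) with t = 1/6

t = 1/6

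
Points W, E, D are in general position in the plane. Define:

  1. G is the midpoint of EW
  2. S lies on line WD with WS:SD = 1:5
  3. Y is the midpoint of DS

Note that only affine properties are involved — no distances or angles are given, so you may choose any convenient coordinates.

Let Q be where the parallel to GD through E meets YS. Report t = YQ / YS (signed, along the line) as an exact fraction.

t = -17/5

Choose coordinates W = (0, 0), E = (1, 0), D = (0, 1).
1. G is the midpoint of EW ⇒ G = (1/2, 0)
2. S lies on line WD with WS:SD = 1:5 ⇒ S = (0, 1/6)
3. Y is the midpoint of DS ⇒ Y = (0, 7/12)
through E parallel to GD: direction (-1/2, 1); meets YS at Q = (0, 2)
Q = Y + t·(S−Y) with t = -17/5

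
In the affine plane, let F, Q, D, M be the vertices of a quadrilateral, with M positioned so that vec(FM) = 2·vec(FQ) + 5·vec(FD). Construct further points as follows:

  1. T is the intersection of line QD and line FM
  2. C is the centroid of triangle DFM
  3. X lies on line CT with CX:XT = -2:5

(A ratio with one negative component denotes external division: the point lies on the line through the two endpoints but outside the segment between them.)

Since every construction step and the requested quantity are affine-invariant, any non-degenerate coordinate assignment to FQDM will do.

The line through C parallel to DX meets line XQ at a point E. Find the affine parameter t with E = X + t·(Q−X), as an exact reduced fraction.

t = 4/35

Choose coordinates F = (0, 0), Q = (1, 0), D = (0, 1), M = (2, 5).
1. T is the intersection of line QD and line FM ⇒ T = (2/7, 5/7)
2. C is the centroid of triangle DFM ⇒ C = (2/3, 2)
3. X lies on line CT with CX:XT = -2:5 ⇒ X = (58/63, 20/7)
through C parallel to DX: direction (58/63, 13/7); meets XQ at E = (410/441, 124/49)
E = X + t·(Q−X) with t = 4/35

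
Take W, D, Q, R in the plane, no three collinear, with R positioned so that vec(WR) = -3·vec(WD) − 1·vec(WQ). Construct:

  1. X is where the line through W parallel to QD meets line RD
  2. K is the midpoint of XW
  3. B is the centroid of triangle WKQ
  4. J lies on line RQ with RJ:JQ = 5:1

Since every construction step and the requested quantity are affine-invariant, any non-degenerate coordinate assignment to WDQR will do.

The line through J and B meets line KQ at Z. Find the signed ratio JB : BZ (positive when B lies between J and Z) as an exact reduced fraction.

Set W = (0, 0), D = (1, 0), Q = (0, 1), R = (-3, -1); any affine frame gives the same invariant.
1. X is where the line through W parallel to QD meets line RD ⇒ X = (1/5, -1/5)
2. K is the midpoint of XW ⇒ K = (1/10, -1/10)
3. B is the centroid of triangle WKQ ⇒ B = (1/30, 3/10)
4. J lies on line RQ with RJ:JQ = 5:1 ⇒ J = (-1/2, 2/3)
line JB meets KQ at Z = (13/198, 5/18)
B = J + t·(Z−J) with t = 33/35, so JB:BZ = 33/35:2/35

JB:BZ = 33/2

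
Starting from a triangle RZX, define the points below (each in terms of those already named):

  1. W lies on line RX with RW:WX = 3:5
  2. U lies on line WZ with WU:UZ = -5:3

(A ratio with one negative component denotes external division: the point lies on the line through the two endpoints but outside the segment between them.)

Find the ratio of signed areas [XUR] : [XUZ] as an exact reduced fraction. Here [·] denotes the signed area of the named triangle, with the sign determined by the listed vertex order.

Choose coordinates R = (0, 0), Z = (1, 0), X = (0, 1).
1. W lies on line RX with RW:WX = 3:5 ⇒ W = (0, 3/8)
2. U lies on line WZ with WU:UZ = -5:3 ⇒ U = (5/2, -9/16)
2·[XUR] = -5/2, 2·[XUZ] = -15/16
[XUR]:[XUZ] = -5/2:-15/16 = 8/3

[XUR]:[XUZ] = 8/3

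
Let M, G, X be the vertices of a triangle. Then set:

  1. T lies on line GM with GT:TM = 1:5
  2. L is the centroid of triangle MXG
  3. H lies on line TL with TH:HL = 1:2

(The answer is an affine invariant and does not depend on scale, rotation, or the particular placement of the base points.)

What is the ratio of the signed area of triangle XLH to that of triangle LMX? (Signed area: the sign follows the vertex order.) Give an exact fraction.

Work in coordinates with M = (0, 0), G = (1, 0), X = (0, 1).
1. T lies on line GM with GT:TM = 1:5 ⇒ T = (5/6, 0)
2. L is the centroid of triangle MXG ⇒ L = (1/3, 1/3)
3. H lies on line TL with TH:HL = 1:2 ⇒ H = (2/3, 1/9)
2·[XLH] = 4/27, 2·[LMX] = -1/3
[XLH]:[LMX] = 4/27:-1/3 = -4/9

[XLH]:[LMX] = -4/9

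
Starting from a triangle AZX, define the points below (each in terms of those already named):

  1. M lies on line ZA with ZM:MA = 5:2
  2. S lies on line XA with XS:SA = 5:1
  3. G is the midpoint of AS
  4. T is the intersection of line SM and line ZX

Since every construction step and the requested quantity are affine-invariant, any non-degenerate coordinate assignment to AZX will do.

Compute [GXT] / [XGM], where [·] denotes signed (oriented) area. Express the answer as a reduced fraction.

[GXT]:[XGM] = -7

Choose coordinates A = (0, 0), Z = (1, 0), X = (0, 1).
1. M lies on line ZA with ZM:MA = 5:2 ⇒ M = (2/7, 0)
2. S lies on line XA with XS:SA = 5:1 ⇒ S = (0, 1/6)
3. G is the midpoint of AS ⇒ G = (0, 1/12)
4. T is the intersection of line SM and line ZX ⇒ T = (2, -1)
2·[GXT] = -11/6, 2·[XGM] = 11/42
[GXT]:[XGM] = -11/6:11/42 = -7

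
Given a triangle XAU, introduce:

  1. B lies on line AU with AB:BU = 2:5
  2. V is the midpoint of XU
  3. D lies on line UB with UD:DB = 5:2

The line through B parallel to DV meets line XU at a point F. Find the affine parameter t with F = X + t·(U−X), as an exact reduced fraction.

t = 3/10

Assign X = (0, 0), A = (1, 0), U = (0, 1) — the answer is frame-independent, so this choice is without loss of generality.
1. B lies on line AU with AB:BU = 2:5 ⇒ B = (5/7, 2/7)
2. V is the midpoint of XU ⇒ V = (0, 1/2)
3. D lies on line UB with UD:DB = 5:2 ⇒ D = (25/49, 24/49)
through B parallel to DV: direction (-25/49, 1/98); meets XU at F = (0, 3/10)
F = X + t·(U−X) with t = 3/10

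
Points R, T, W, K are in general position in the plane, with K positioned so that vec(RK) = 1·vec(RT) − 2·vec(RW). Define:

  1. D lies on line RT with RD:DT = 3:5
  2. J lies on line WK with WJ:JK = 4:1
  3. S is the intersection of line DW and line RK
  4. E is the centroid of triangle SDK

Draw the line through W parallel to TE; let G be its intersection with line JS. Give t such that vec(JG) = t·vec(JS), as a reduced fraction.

t = -43/37

Work in coordinates with R = (0, 0), T = (1, 0), W = (0, 1), K = (1, -2).
1. D lies on line RT with RD:DT = 3:5 ⇒ D = (3/8, 0)
2. J lies on line WK with WJ:JK = 4:1 ⇒ J = (4/5, -7/5)
3. S is the intersection of line DW and line RK ⇒ S = (3/2, -3)
4. E is the centroid of triangle SDK ⇒ E = (23/24, -5/3)
through W parallel to TE: direction (-1/24, -5/3); meets JS at G = (-1/74, 17/37)
G = J + t·(S−J) with t = -43/37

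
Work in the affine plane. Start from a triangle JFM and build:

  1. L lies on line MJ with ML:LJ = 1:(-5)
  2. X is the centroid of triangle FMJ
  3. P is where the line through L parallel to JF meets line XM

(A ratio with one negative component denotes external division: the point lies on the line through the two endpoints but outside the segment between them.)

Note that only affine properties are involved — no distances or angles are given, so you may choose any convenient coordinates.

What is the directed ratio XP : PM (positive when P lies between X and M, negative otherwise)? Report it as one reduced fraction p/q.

Work in coordinates with J = (0, 0), F = (1, 0), M = (0, 1).
1. L lies on line MJ with ML:LJ = 1:(-5) ⇒ L = (0, 5/4)
2. X is the centroid of triangle FMJ ⇒ X = (1/3, 1/3)
3. P is where the line through L parallel to JF meets line XM ⇒ P = (-1/8, 5/4)
P = X + t·(M−X) with t = 11/8, so XP:PM = t:(1−t) = 11/8:-3/8

XP:PM = -11/3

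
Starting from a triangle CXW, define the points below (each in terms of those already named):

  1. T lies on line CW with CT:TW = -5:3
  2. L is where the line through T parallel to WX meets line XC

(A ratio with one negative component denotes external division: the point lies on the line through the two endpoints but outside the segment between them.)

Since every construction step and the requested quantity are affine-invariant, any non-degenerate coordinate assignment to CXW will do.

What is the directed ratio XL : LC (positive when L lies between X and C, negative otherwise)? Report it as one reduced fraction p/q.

Set C = (0, 0), X = (1, 0), W = (0, 1); any affine frame gives the same invariant.
1. T lies on line CW with CT:TW = -5:3 ⇒ T = (0, 5/2)
2. L is where the line through T parallel to WX meets line XC ⇒ L = (5/2, 0)
L = X + t·(C−X) with t = -3/2, so XL:LC = t:(1−t) = -3/2:5/2

XL:LC = -3/5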